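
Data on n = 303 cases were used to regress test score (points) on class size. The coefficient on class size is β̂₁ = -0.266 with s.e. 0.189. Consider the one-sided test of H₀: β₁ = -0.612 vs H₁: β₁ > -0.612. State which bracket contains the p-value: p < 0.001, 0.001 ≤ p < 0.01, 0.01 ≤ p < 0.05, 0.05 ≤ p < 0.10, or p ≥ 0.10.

0.01 ≤ p < 0.05

t = (-0.266 − (-0.612)) / 0.189 = 1.831.
df = n − 2 = 303 − 2 = 301.
One-sided p = P(T_{301} > t) ≈ 0.0341.
So 0.01 ≤ p < 0.05.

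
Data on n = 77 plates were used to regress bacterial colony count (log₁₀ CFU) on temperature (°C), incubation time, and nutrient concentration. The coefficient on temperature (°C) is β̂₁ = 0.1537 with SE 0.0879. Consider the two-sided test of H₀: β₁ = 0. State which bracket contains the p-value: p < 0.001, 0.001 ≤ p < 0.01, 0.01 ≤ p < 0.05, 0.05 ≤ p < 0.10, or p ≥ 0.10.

0.05 ≤ p < 0.10

t = 0.1537 / 0.0879 = 1.749.
df = n − k − 1 = 77 − 3 − 1 = 73.
Two-sided p = 2·P(T_{73} > |t|) ≈ 0.0846.
So 0.05 ≤ p < 0.10.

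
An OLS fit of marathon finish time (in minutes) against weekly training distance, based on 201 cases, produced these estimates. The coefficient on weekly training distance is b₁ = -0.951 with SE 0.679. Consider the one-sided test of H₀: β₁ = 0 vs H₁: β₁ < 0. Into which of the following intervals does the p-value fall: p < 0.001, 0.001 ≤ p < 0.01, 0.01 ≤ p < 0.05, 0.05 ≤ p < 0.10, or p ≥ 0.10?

0.05 ≤ p < 0.10

t = -0.951 / 0.679 = -1.401.
df = n − 2 = 201 − 2 = 199.
One-sided p = P(T_{199} < t) ≈ 0.0814.
So 0.05 ≤ p < 0.10.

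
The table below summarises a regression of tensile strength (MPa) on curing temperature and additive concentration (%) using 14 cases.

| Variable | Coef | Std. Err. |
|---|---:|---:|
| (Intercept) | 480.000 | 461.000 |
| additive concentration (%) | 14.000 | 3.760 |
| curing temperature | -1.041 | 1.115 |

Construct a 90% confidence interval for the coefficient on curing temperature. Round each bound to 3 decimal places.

Read off: b = -1.041, SE = 1.115 for curing temperature.
df = n − k − 1 = 14 − 2 − 1 = 11.
t* = t_{0.05, 11} = 1.795885.
Margin = t* × SE = 1.795885 × 1.115 = 2.00241.
CI: -1.041 ± 2.00241 → (-3.043, 0.961).

(-3.043, 0.961)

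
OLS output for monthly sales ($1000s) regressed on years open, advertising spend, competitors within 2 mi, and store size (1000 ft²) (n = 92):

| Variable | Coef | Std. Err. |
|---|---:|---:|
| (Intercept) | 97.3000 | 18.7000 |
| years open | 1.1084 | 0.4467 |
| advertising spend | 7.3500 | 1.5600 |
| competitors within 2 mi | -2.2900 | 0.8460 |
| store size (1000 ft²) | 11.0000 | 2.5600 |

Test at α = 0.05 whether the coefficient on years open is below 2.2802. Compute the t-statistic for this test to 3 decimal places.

t = -2.623

Read off: b = 1.1084, SE = 0.4467 for years open.
H₀: β₁ = 2.2802 vs H₁: β₁ < 2.2802.
t = (1.1084 − 2.2802) / 0.4467 = -2.623.
df = n − k − 1 = 92 − 4 − 1 = 87.
One-sided p ≈ 0.0051, which is < 0.05, so reject H₀.
There is evidence that the true slope on years open is below 2.2802 $1000s per unit, holding the other predictors fixed.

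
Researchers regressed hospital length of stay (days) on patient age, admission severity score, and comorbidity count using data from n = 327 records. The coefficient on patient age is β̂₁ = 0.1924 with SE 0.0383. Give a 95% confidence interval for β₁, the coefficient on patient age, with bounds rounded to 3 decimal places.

df = n − k − 1 = 327 − 3 − 1 = 323.
t* = t_{0.025, 323} = 1.967336.
Margin = t* × SE = 1.967336 × 0.0383 = 0.07535.
CI: 0.1924 ± 0.07535 → (0.117, 0.268).
With 95% confidence, each one-unit increase in patient age is associated with a change of between 0.117 and 0.268 days in hospital length of stay, holding the other predictors fixed.

(0.117, 0.268)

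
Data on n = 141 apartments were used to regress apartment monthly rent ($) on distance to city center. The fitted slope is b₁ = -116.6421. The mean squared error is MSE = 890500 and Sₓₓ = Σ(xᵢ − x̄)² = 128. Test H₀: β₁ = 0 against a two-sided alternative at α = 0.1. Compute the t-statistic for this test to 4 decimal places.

SE(b₁) = √(MSE/Sₓₓ) = √(890500/128) = 83.4088.
t = -116.6421 / 83.4088 = -1.3984.
df = n − 2 = 139.
Two-sided p ≈ 0.1642, which is ≥ 0.1, so fail to reject H₀.
The data do not give significant evidence of an association between distance to city center and apartment monthly rent.

t = -1.3984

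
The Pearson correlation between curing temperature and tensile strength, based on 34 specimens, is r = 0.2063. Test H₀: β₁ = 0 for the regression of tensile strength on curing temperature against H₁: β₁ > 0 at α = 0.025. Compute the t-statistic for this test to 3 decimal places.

t = 1.193

t = r·√(n − 2)/√(1 − r²) = 0.2063·√32/√0.95744 = 1.193.
df = n − 2 = 32.
One-sided p ≈ 0.1209, which is ≥ 0.025, so fail to reject H₀.
The data do not give significant evidence of a linear association between curing temperature and tensile strength.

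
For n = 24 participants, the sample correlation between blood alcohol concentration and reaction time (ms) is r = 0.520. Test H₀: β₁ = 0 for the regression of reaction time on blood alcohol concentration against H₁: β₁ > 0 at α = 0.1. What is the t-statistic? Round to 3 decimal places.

t = r·√(n − 2)/√(1 − r²) = 0.520·√22/√0.7296 = 2.855.
df = n − 2 = 22.
One-sided p ≈ 0.0046, which is < 0.1, so reject H₀.
There is evidence of a linear association between blood alcohol concentration and reaction time.

t = 2.855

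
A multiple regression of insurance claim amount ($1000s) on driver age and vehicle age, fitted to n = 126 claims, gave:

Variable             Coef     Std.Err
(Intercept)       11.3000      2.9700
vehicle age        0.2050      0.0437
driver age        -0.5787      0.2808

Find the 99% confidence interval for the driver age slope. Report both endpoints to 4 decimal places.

Read off: b = -0.5787, SE = 0.2808 for driver age.
df = n − k − 1 = 126 − 2 − 1 = 123.
t* = t_{0.005, 123} = 2.616392.
Margin = t* × SE = 2.616392 × 0.2808 = 0.734683.
CI: -0.5787 ± 0.734683 → (-1.3134, 0.1560).

(-1.3134, 0.1560)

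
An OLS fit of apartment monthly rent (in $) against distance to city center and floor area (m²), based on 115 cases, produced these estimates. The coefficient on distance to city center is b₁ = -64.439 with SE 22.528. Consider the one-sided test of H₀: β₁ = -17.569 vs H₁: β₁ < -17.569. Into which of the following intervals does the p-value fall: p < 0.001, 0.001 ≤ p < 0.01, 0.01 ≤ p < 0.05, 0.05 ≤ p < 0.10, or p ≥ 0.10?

t = (-64.439 − (-17.569)) / 22.528 = -2.081.
df = n − k − 1 = 115 − 2 − 1 = 112.
One-sided p = P(T_{112} < t) ≈ 0.0199.
So 0.01 ≤ p < 0.05.

0.01 ≤ p < 0.05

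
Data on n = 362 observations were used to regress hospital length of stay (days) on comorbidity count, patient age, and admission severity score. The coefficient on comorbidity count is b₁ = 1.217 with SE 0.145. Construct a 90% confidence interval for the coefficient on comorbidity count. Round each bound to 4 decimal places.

(0.9779, 1.4561)

df = n − k − 1 = 362 − 3 − 1 = 358.
t* = t_{0.05, 358} = 1.649121.
Margin = t* × SE = 1.649121 × 0.145 = 0.239123.
CI: 1.217 ± 0.239123 → (0.9779, 1.4561).
With 90% confidence, each one-unit increase in comorbidity count is associated with a change of between 0.9779 and 1.4561 days in hospital length of stay, holding the other predictors fixed.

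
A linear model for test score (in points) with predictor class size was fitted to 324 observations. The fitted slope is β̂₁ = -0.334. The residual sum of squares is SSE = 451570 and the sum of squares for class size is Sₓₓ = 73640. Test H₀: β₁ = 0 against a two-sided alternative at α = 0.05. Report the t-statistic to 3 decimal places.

MSE = SSE/(n − 2) = 451570/322 = 1402.39.
SE(β̂₁) = √(MSE/Sₓₓ) = √(1402.39/73640) = 0.138.
t = -0.334 / 0.138 = -2.420.
df = n − 2 = 322.
Two-sided p ≈ 0.0161, which is < 0.05, so reject H₀.
There is evidence that class size is associated with test score.

t = -2.420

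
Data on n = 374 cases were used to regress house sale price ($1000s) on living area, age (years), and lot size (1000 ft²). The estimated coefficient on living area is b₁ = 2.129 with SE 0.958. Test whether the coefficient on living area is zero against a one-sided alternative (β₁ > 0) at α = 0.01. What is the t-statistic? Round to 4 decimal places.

H₀: β₁ = 0 vs H₁: β₁ > 0.
t = (b₁ − β₁⁰)/SE = 2.129 / 0.958 = 2.2223.
df = n − k − 1 = 374 − 3 − 1 = 370.
One-sided p ≈ 0.0134, which is ≥ 0.01, so fail to reject H₀.
The data do not give significant evidence that the true slope on living area is positive, holding the other predictors fixed.

t = 2.2223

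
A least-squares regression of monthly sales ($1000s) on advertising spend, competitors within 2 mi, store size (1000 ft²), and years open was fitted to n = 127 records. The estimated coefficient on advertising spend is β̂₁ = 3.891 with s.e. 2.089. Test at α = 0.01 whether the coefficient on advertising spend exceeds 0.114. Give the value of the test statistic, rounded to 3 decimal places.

t = 1.808

H₀: β₁ = 0.114 vs H₁: β₁ > 0.114.
t = (β̂₁ − β₁⁰)/SE = (3.891 − 0.114) / 2.089 = 1.808.
df = n − k − 1 = 127 − 4 − 1 = 122.
One-sided p ≈ 0.0365, which is ≥ 0.01, so fail to reject H₀.
The data do not give significant evidence that the true slope on advertising spend exceeds 0.114 $1000s per unit, holding the other predictors fixed.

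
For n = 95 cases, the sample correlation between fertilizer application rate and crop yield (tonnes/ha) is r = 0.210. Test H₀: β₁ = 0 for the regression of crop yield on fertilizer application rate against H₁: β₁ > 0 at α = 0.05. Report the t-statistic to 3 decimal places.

t = 2.071

t = r·√(n − 2)/√(1 − r²) = 0.210·√93/√0.9559 = 2.071.
df = n − 2 = 93.
One-sided p ≈ 0.0205, which is < 0.05, so reject H₀.
There is evidence of a linear association between fertilizer application rate and crop yield.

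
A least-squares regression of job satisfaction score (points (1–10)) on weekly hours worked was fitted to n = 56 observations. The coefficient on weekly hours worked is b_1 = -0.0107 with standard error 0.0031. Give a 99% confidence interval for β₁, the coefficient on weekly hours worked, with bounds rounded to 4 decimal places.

(-0.0190, -0.0024)

df = n − 2 = 56 − 2 = 54.
t* = t_{0.005, 54} = 2.669985.
Margin = t* × SE = 2.669985 × 0.0031 = 0.008277.
CI: -0.0107 ± 0.008277 → (-0.0190, -0.0024).
With 99% confidence, each one-unit increase in weekly hours worked is associated with a change of between -0.0190 and -0.0024 points (1–10) in job satisfaction score.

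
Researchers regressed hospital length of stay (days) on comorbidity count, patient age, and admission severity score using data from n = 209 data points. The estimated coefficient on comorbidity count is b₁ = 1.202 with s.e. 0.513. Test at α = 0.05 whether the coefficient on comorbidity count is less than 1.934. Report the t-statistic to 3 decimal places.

t = -1.427

H₀: β₁ = 1.934 vs H₁: β₁ < 1.934.
t = (b₁ − β₁⁰)/SE = (1.202 − 1.934) / 0.513 = -1.427.
df = n − k − 1 = 209 − 3 − 1 = 205.
One-sided p ≈ 0.0776, which is ≥ 0.05, so fail to reject H₀.
The data do not give significant evidence that the true slope on comorbidity count is below 1.934 days per unit, holding the other predictors fixed.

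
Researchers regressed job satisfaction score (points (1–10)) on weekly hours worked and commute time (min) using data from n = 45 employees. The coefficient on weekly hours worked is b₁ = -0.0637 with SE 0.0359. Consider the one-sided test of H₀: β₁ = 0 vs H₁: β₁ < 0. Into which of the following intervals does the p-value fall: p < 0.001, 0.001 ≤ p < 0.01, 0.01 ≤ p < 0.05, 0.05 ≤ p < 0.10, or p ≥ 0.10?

0.01 ≤ p < 0.05

t = -0.0637 / 0.0359 = -1.774.
df = n − k − 1 = 45 − 2 − 1 = 42.
One-sided p = P(T_{42} < t) ≈ 0.0416.
So 0.01 ≤ p < 0.05.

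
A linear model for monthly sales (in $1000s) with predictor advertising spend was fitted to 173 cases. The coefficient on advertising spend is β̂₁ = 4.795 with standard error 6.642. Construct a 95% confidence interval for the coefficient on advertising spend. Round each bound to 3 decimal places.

(-8.316, 17.906)

df = n − 2 = 173 − 2 = 171.
t* = t_{0.025, 171} = 1.973934.
Margin = t* × SE = 1.973934 × 6.642 = 13.11087.
CI: 4.795 ± 13.11087 → (-8.316, 17.906).
With 95% confidence, each one-unit increase in advertising spend is associated with a change of between -8.316 and 17.906 $1000s in monthly sales.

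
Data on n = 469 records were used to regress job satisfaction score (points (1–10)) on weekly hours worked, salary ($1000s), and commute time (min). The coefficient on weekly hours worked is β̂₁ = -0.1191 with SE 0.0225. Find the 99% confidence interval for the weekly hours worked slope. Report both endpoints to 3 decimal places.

df = n − k − 1 = 469 − 3 − 1 = 465.
t* = t_{0.005, 465} = 2.586444.
Margin = t* × SE = 2.586444 × 0.0225 = 0.05819.
CI: -0.1191 ± 0.05819 → (-0.177, -0.061).
With 99% confidence, each one-unit increase in weekly hours worked is associated with a change of between -0.177 and -0.061 points (1–10) in job satisfaction score, holding the other predictors fixed.

(-0.177, -0.061)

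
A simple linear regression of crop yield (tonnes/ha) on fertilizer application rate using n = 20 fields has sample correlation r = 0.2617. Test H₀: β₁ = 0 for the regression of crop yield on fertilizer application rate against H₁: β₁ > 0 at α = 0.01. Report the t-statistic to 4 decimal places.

t = 1.1504

t = r·√(n − 2)/√(1 − r²) = 0.2617·√18/√0.931513 = 1.1504.
df = n − 2 = 18.
One-sided p ≈ 0.1325, which is ≥ 0.01, so fail to reject H₀.
The data do not give significant evidence of a linear association between fertilizer application rate and crop yield.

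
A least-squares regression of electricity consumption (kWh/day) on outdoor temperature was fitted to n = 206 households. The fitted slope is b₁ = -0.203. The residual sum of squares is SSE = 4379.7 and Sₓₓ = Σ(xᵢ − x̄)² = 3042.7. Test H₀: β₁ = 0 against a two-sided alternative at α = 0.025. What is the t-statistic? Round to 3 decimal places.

t = -2.417

MSE = SSE/(n − 2) = 4379.7/204 = 21.4691.
SE(b₁) = √(MSE/Sₓₓ) = √(21.4691/3042.7) = 0.0839997.
t = -0.203 / 0.0839997 = -2.417.
df = n − 2 = 204.
Two-sided p ≈ 0.0165, which is < 0.025, so reject H₀.
There is evidence that outdoor temperature is associated with electricity consumption.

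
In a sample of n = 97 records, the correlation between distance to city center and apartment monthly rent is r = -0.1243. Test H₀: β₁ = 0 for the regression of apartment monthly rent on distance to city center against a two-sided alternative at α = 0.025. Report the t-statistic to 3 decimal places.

t = r·√(n − 2)/√(1 − r²) = -0.1243·√95/√0.98455 = -1.221.
df = n − 2 = 95.
Two-sided p ≈ 0.2251, which is ≥ 0.025, so fail to reject H₀.
The data do not give significant evidence of a linear association between distance to city center and apartment monthly rent.

t = -1.221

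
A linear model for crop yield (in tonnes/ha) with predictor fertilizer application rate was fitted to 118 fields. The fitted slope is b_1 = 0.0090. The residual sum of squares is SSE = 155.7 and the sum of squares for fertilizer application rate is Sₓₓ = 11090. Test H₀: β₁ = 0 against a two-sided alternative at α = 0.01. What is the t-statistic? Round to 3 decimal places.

t = 0.818

MSE = SSE/(n − 2) = 155.7/116 = 1.34224.
SE(b_1) = √(MSE/Sₓₓ) = √(1.34224/11090) = 0.0110014.
t = 0.0090 / 0.0110014 = 0.818.
df = n − 2 = 116.
Two-sided p ≈ 0.4150, which is ≥ 0.01, so fail to reject H₀.
The data do not give significant evidence of an association between fertilizer application rate and crop yield.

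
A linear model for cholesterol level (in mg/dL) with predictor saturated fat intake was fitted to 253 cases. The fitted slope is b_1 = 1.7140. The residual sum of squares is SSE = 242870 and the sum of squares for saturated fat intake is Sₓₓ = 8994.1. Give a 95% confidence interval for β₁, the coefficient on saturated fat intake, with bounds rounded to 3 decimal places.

MSE = SSE/(n − 2) = 242870/251 = 967.61.
SE(b_1) = √(MSE/Sₓₓ) = √(967.61/8994.1) = 0.327998.
df = n − 2 = 251.
t* = t_{0.025, 251} = 1.96946.
Margin = t* × SE = 1.96946 × 0.327998 = 0.64598.
CI: 1.7140 ± 0.64598 → (1.068, 2.360).
With 95% confidence, each one-unit increase in saturated fat intake is associated with a change of between 1.068 and 2.360 mg/dL in cholesterol level.

(1.068, 2.360)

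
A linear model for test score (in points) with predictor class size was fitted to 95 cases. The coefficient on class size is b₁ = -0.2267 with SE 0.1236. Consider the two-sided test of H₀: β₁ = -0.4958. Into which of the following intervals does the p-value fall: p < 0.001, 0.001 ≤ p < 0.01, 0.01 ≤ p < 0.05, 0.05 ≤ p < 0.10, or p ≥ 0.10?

t = (-0.2267 − (-0.4958)) / 0.1236 = 2.177.
df = n − 2 = 95 − 2 = 93.
Two-sided p = 2·P(T_{93} > |t|) ≈ 0.0320.
So 0.01 ≤ p < 0.05.

0.01 ≤ p < 0.05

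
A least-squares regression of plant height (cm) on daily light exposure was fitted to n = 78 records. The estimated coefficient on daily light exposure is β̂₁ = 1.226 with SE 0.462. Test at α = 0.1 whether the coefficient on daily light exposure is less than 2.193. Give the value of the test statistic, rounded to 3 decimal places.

t = -2.093

H₀: β₁ = 2.193 vs H₁: β₁ < 2.193.
t = (β̂₁ − β₁⁰)/SE = (1.226 − 2.193) / 0.462 = -2.093.
df = n − 2 = 78 − 2 = 76.
One-sided p ≈ 0.0198, which is < 0.1, so reject H₀.
There is evidence that the true slope on daily light exposure is below 2.193 cm per unit.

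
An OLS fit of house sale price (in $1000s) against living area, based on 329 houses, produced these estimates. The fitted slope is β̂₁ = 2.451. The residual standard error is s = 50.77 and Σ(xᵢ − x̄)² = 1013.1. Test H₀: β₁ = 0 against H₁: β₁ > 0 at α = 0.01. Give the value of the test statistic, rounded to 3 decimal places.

SE(β̂₁) = s/√Sₓₓ = 50.77/√1013.1 = 1.59507.
t = 2.451 / 1.59507 = 1.537.
df = n − 2 = 327.
One-sided p ≈ 0.0627, which is ≥ 0.01, so fail to reject H₀.
The data do not give significant evidence that the true slope on living area is positive.

t = 1.537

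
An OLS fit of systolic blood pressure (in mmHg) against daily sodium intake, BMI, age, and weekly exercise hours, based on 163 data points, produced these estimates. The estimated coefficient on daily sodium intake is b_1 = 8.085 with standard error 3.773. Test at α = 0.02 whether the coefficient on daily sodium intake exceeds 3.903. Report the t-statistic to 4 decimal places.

H₀: β₁ = 3.903 vs H₁: β₁ > 3.903.
t = (b_1 − β₁⁰)/SE = (8.085 − 3.903) / 3.773 = 1.1084.
df = n − k − 1 = 163 − 4 − 1 = 158.
One-sided p ≈ 0.1347, which is ≥ 0.02, so fail to reject H₀.
The data do not give significant evidence that the true slope on daily sodium intake exceeds 3.903 mmHg per unit, holding the other predictors fixed.

t = 1.1084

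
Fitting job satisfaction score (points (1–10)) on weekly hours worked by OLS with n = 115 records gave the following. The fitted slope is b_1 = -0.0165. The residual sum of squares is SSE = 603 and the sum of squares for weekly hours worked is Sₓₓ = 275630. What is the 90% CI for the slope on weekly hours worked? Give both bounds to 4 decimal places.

MSE = SSE/(n − 2) = 603/113 = 5.33628.
SE(b_1) = √(MSE/Sₓₓ) = √(5.33628/275630) = 0.00440004.
df = n − 2 = 113.
t* = t_{0.05, 113} = 1.65845.
Margin = t* × SE = 1.65845 × 0.00440004 = 0.007297.
CI: -0.0165 ± 0.007297 → (-0.0238, -0.0092).
With 90% confidence, each one-unit increase in weekly hours worked is associated with a change of between -0.0238 and -0.0092 points (1–10) in job satisfaction score.

(-0.0238, -0.0092)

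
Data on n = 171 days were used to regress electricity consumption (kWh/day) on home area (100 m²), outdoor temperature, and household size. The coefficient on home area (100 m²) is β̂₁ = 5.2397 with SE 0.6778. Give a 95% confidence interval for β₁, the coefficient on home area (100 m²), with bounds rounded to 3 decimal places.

(3.902, 6.578)

df = n − k − 1 = 171 − 3 − 1 = 167.
t* = t_{0.025, 167} = 1.974271.
Margin = t* × SE = 1.974271 × 0.6778 = 1.33816.
CI: 5.2397 ± 1.33816 → (3.902, 6.578).
With 95% confidence, each one-unit increase in home area (100 m²) is associated with a change of between 3.902 and 6.578 kWh/day in electricity consumption, holding the other predictors fixed.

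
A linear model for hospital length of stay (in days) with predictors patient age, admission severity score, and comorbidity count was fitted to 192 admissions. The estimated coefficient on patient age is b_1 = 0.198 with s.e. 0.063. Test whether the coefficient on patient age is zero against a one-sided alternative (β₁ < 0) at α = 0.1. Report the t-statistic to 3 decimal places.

H₀: β₁ = 0 vs H₁: β₁ < 0.
t = (b_1 − β₁⁰)/SE = 0.198 / 0.063 = 3.143.
df = n − k − 1 = 192 − 3 − 1 = 188.
One-sided p ≈ 0.9990, which is ≥ 0.1, so fail to reject H₀.
The data do not give significant evidence that the true slope on patient age is negative, holding the other predictors fixed.

t = 3.143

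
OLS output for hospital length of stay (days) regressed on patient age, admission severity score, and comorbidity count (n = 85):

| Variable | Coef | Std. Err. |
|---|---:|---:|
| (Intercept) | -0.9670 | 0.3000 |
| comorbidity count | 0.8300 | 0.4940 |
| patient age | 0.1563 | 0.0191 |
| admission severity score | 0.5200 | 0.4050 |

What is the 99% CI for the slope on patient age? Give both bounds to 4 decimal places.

(0.1059, 0.2067)

Read off: b = 0.1563, SE = 0.0191 for patient age.
df = n − k − 1 = 85 − 3 − 1 = 81.
t* = t_{0.005, 81} = 2.637897.
Margin = t* × SE = 2.637897 × 0.0191 = 0.050384.
CI: 0.1563 ± 0.050384 → (0.1059, 0.2067).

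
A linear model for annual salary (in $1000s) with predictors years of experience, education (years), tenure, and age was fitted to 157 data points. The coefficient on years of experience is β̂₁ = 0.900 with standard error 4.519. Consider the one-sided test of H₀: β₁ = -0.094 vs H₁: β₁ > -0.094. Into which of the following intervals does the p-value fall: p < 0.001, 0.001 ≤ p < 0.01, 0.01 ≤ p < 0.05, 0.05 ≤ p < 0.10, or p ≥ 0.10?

t = (0.900 − (-0.094)) / 4.519 = 0.220.
df = n − k − 1 = 157 − 4 − 1 = 152.
One-sided p = P(T_{152} > t) ≈ 0.4131.
So p ≥ 0.10.

p ≥ 0.10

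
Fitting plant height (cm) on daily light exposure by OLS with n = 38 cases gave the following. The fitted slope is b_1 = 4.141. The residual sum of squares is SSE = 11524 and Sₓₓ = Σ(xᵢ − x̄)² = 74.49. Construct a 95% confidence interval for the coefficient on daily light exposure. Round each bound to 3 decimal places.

MSE = SSE/(n − 2) = 11524/36 = 320.111.
SE(b_1) = √(MSE/Sₓₓ) = √(320.111/74.49) = 2.07301.
df = n − 2 = 36.
t* = t_{0.025, 36} = 2.028094.
Margin = t* × SE = 2.028094 × 2.07301 = 4.20426.
CI: 4.141 ± 4.20426 → (-0.063, 8.345).
With 95% confidence, each one-unit increase in daily light exposure is associated with a change of between -0.063 and 8.345 cm in plant height.

(-0.063, 8.345)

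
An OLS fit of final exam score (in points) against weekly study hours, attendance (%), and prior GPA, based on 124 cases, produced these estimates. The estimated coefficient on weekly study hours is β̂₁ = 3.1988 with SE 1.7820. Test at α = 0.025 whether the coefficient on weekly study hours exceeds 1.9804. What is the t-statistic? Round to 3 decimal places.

t = 0.684

H₀: β₁ = 1.9804 vs H₁: β₁ > 1.9804.
t = (β̂₁ − β₁⁰)/SE = (3.1988 − 1.9804) / 1.7820 = 0.684.
df = n − k − 1 = 124 − 3 − 1 = 120.
One-sided p ≈ 0.2477, which is ≥ 0.025, so fail to reject H₀.
The data do not give significant evidence that the true slope on weekly study hours exceeds 1.9804 points per unit, holding the other predictors fixed.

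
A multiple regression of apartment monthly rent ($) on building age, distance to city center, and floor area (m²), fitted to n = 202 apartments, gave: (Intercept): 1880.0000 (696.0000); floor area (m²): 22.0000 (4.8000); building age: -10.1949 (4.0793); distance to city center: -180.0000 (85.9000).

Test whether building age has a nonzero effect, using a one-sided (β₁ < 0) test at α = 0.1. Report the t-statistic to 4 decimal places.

t = -2.4992

Read off: b = -10.1949, SE = 4.0793 for building age.
H₀: β₁ = 0 vs H₁: β₁ < 0.
t = -10.1949 / 4.0793 = -2.4992.
df = n − k − 1 = 202 − 3 − 1 = 198.
One-sided p ≈ 0.0066, which is < 0.1, so reject H₀.
There is evidence that the true slope on building age is negative, holding the other predictors fixed.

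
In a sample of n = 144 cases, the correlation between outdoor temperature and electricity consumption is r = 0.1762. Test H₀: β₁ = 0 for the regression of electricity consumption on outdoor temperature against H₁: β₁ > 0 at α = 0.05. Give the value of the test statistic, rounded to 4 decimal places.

t = 2.1330

t = r·√(n − 2)/√(1 − r²) = 0.1762·√142/√0.968954 = 2.1330.
df = n − 2 = 142.
One-sided p ≈ 0.0173, which is < 0.05, so reject H₀.
There is evidence of a linear association between outdoor temperature and electricity consumption.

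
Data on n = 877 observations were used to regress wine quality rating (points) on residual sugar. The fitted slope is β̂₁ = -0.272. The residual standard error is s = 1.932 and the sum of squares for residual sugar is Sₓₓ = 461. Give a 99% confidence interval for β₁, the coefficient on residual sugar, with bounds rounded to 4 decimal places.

SE(β̂₁) = s/√Sₓₓ = 1.932/√461 = 0.0899822.
df = n − 2 = 875.
t* = t_{0.005, 875} = 2.58146.
Margin = t* × SE = 2.58146 × 0.0899822 = 0.232285.
CI: -0.272 ± 0.232285 → (-0.5043, -0.0397).
With 99% confidence, each one-unit increase in residual sugar is associated with a change of between -0.5043 and -0.0397 points in wine quality rating.

(-0.5043, -0.0397)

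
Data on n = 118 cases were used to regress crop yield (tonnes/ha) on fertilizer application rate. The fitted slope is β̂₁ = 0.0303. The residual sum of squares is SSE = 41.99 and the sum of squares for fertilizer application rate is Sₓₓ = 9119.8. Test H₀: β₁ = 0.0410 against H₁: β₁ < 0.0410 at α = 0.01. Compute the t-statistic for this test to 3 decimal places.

MSE = SSE/(n − 2) = 41.99/116 = 0.361983.
SE(β̂₁) = √(MSE/Sₓₓ) = √(0.361983/9119.8) = 0.00630016.
t = (0.0303 − 0.0410) / 0.00630016 = -1.698.
df = n − 2 = 116.
One-sided p ≈ 0.0461, which is ≥ 0.01, so fail to reject H₀.
The data do not give significant evidence that the true slope on fertilizer application rate is below 0.0410 tonnes/ha per unit.

t = -1.698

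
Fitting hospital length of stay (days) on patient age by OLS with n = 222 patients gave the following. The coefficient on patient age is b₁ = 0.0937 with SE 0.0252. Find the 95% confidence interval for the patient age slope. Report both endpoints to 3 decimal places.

df = n − 2 = 222 − 2 = 220.
t* = t_{0.025, 220} = 1.970806.
Margin = t* × SE = 1.970806 × 0.0252 = 0.04966.
CI: 0.0937 ± 0.04966 → (0.044, 0.143).
With 95% confidence, each one-unit increase in patient age is associated with a change of between 0.044 and 0.143 days in hospital length of stay.

(0.044, 0.143)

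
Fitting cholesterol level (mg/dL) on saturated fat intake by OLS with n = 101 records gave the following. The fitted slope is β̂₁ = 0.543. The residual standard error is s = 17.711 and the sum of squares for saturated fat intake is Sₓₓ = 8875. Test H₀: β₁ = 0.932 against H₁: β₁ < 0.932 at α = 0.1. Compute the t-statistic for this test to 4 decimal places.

t = -2.0691

SE(β̂₁) = s/√Sₓₓ = 17.711/√8875 = 0.188.
t = (0.543 − 0.932) / 0.188 = -2.0691.
df = n − 2 = 99.
One-sided p ≈ 0.0206, which is < 0.1, so reject H₀.
There is evidence that the true slope on saturated fat intake is below 0.932 mg/dL per unit.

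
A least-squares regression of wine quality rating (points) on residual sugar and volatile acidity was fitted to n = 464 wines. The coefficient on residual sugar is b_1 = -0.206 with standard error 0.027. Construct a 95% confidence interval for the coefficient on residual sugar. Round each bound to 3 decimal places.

df = n − k − 1 = 464 − 2 − 1 = 461.
t* = t_{0.025, 461} = 1.965123.
Margin = t* × SE = 1.965123 × 0.027 = 0.05306.
CI: -0.206 ± 0.05306 → (-0.259, -0.153).
With 95% confidence, each one-unit increase in residual sugar is associated with a change of between -0.259 and -0.153 points in wine quality rating, holding the other predictors fixed.

(-0.259, -0.153)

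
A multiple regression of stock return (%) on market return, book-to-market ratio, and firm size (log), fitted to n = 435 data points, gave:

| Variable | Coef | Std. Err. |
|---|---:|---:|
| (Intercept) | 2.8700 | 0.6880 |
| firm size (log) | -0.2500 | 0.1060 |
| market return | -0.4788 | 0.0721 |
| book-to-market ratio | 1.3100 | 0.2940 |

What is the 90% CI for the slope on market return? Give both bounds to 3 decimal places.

(-0.598, -0.360)

Read off: b = -0.4788, SE = 0.0721 for market return.
df = n − k − 1 = 435 − 3 − 1 = 431.
t* = t_{0.05, 431} = 1.648397.
Margin = t* × SE = 1.648397 × 0.0721 = 0.11885.
CI: -0.4788 ± 0.11885 → (-0.598, -0.360).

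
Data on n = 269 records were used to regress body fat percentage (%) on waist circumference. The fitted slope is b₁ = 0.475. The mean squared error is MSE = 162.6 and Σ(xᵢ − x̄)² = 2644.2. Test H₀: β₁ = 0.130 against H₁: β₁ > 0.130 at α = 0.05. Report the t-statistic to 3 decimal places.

SE(b₁) = √(MSE/Sₓₓ) = √(162.6/2644.2) = 0.247978.
t = (0.475 − 0.130) / 0.247978 = 1.391.
df = n − 2 = 267.
One-sided p ≈ 0.0827, which is ≥ 0.05, so fail to reject H₀.
The data do not give significant evidence that the true slope on waist circumference exceeds 0.130 % per unit.

t = 1.391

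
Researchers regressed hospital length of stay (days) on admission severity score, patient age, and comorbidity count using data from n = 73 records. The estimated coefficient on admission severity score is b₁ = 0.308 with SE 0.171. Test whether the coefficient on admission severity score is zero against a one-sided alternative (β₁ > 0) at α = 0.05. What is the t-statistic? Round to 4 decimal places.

t = 1.8012

H₀: β₁ = 0 vs H₁: β₁ > 0.
t = (b₁ − β₁⁰)/SE = 0.308 / 0.171 = 1.8012.
df = n − k − 1 = 73 − 3 − 1 = 69.
One-sided p ≈ 0.0380, which is < 0.05, so reject H₀.
There is evidence that the true slope on admission severity score is positive, holding the other predictors fixed.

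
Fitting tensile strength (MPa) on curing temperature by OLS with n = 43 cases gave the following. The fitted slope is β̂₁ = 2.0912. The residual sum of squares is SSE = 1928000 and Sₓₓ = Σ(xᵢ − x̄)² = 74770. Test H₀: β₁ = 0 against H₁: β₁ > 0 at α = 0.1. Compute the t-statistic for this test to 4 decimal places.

t = 2.6369

MSE = SSE/(n − 2) = 1928000/41 = 47024.4.
SE(β̂₁) = √(MSE/Sₓₓ) = √(47024.4/74770) = 0.793045.
t = 2.0912 / 0.793045 = 2.6369.
df = n − 2 = 41.
One-sided p ≈ 0.0059, which is < 0.1, so reject H₀.
There is evidence that the true slope on curing temperature is positive.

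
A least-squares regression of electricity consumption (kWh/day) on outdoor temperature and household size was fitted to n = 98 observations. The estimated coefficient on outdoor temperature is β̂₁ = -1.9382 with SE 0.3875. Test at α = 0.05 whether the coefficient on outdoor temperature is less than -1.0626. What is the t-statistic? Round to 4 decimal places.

H₀: β₁ = -1.0626 vs H₁: β₁ < -1.0626.
t = (β̂₁ − β₁⁰)/SE = (-1.9382 − (-1.0626)) / 0.3875 = -2.2596.
df = n − k − 1 = 98 − 2 − 1 = 95.
One-sided p ≈ 0.0131, which is < 0.05, so reject H₀.
There is evidence that the true slope on outdoor temperature is below -1.0626 kWh/day per unit, holding the other predictors fixed.

t = -2.2596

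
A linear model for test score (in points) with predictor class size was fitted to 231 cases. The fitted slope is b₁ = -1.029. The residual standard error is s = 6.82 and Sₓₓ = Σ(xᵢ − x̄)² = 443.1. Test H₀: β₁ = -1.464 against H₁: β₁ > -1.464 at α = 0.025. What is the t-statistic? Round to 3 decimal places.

SE(b₁) = s/√Sₓₓ = 6.82/√443.1 = 0.323991.
t = (-1.029 − (-1.464)) / 0.323991 = 1.343.
df = n − 2 = 229.
One-sided p ≈ 0.0904, which is ≥ 0.025, so fail to reject H₀.
The data do not give significant evidence that the true slope on class size exceeds -1.464 points per unit.

t = 1.343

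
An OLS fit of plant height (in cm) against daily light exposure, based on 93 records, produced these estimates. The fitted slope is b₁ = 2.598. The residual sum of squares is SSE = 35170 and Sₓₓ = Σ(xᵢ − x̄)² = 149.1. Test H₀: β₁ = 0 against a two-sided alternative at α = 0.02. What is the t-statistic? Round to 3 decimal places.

t = 1.614

MSE = SSE/(n − 2) = 35170/91 = 386.484.
SE(b₁) = √(MSE/Sₓₓ) = √(386.484/149.1) = 1.61.
t = 2.598 / 1.61 = 1.614.
df = n − 2 = 91.
Two-sided p ≈ 0.1101, which is ≥ 0.02, so fail to reject H₀.
The data do not give significant evidence of an association between daily light exposure and plant height.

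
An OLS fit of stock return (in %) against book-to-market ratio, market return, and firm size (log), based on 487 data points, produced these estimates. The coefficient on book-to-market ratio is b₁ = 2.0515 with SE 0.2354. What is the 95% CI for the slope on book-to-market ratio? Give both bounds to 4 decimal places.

(1.5890, 2.5140)

df = n − k − 1 = 487 − 3 − 1 = 483.
t* = t_{0.025, 483} = 1.964888.
Margin = t* × SE = 1.964888 × 0.2354 = 0.462535.
CI: 2.0515 ± 0.462535 → (1.5890, 2.5140).
With 95% confidence, each one-unit increase in book-to-market ratio is associated with a change of between 1.5890 and 2.5140 % in stock return, holding the other predictors fixed.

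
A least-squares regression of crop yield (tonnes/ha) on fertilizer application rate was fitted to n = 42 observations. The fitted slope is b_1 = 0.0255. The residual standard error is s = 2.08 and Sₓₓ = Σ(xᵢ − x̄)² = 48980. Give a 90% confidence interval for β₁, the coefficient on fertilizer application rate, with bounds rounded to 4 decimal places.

SE(b_1) = s/√Sₓₓ = 2.08/√48980 = 0.0093984.
df = n − 2 = 40.
t* = t_{0.05, 40} = 1.683851.
Margin = t* × SE = 1.683851 × 0.0093984 = 0.015826.
CI: 0.0255 ± 0.015826 → (0.0097, 0.0413).
With 90% confidence, each one-unit increase in fertilizer application rate is associated with a change of between 0.0097 and 0.0413 tonnes/ha in crop yield.

(0.0097, 0.0413)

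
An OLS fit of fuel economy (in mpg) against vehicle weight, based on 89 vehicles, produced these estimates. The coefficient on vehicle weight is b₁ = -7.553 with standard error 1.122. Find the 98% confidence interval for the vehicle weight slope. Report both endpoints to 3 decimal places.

(-10.212, -4.894)

df = n − 2 = 89 − 2 = 87.
t* = t_{0.01, 87} = 2.369977.
Margin = t* × SE = 2.369977 × 1.122 = 2.65911.
CI: -7.553 ± 2.65911 → (-10.212, -4.894).
With 98% confidence, each one-unit increase in vehicle weight is associated with a change of between -10.212 and -4.894 mpg in fuel economy.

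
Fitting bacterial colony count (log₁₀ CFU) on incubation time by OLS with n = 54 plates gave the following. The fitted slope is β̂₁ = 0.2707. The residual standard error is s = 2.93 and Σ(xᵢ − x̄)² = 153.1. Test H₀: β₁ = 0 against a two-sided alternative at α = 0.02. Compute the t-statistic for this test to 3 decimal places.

SE(β̂₁) = s/√Sₓₓ = 2.93/√153.1 = 0.236799.
t = 0.2707 / 0.236799 = 1.143.
df = n − 2 = 52.
Two-sided p ≈ 0.2582, which is ≥ 0.02, so fail to reject H₀.
The data do not give significant evidence of an association between incubation time and bacterial colony count.

t = 1.143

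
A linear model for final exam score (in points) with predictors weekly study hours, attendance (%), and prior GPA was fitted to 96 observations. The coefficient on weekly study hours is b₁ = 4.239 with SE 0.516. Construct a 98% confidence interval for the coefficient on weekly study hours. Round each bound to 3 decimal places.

(3.017, 5.461)

df = n − k − 1 = 96 − 3 − 1 = 92.
t* = t_{0.01, 92} = 2.367566.
Margin = t* × SE = 2.367566 × 0.516 = 1.22166.
CI: 4.239 ± 1.22166 → (3.017, 5.461).
With 98% confidence, each one-unit increase in weekly study hours is associated with a change of between 3.017 and 5.461 points in final exam score, holding the other predictors fixed.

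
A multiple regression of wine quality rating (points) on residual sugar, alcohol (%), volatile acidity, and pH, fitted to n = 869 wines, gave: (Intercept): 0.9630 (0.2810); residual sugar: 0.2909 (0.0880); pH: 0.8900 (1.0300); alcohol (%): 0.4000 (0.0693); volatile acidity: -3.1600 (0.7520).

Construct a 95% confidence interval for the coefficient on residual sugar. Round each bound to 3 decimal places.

Read off: b = 0.2909, SE = 0.0880 for residual sugar.
df = n − k − 1 = 869 − 4 − 1 = 864.
t* = t_{0.025, 864} = 1.962713.
Margin = t* × SE = 1.962713 × 0.0880 = 0.17272.
CI: 0.2909 ± 0.17272 → (0.118, 0.464).

(0.118, 0.464)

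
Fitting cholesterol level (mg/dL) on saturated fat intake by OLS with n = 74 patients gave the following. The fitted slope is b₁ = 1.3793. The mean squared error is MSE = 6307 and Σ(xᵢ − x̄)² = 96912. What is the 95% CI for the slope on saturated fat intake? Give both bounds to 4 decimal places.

SE(b₁) = √(MSE/Sₓₓ) = √(6307/96912) = 0.255107.
df = n − 2 = 72.
t* = t_{0.025, 72} = 1.993464.
Margin = t* × SE = 1.993464 × 0.255107 = 0.508547.
CI: 1.3793 ± 0.508547 → (0.8708, 1.8878).
With 95% confidence, each one-unit increase in saturated fat intake is associated with a change of between 0.8708 and 1.8878 mg/dL in cholesterol level.

(0.8708, 1.8878)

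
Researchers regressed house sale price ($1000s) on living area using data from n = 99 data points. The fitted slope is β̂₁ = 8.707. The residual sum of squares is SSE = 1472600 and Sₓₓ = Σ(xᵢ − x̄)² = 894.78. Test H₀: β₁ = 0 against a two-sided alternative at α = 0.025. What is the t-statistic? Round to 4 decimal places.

t = 2.1138

MSE = SSE/(n − 2) = 1472600/97 = 15181.4.
SE(β̂₁) = √(MSE/Sₓₓ) = √(15181.4/894.78) = 4.11906.
t = 8.707 / 4.11906 = 2.1138.
df = n − 2 = 97.
Two-sided p ≈ 0.0371, which is ≥ 0.025, so fail to reject H₀.
The data do not give significant evidence of an association between living area and house sale price.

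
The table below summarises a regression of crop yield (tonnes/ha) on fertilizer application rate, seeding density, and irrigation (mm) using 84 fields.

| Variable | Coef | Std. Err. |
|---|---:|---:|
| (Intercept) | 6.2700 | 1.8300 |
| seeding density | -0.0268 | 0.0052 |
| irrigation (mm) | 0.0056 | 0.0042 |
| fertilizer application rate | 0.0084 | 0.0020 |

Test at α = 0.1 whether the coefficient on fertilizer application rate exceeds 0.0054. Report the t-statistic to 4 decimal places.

t = 1.5000

Read off: b = 0.0084, SE = 0.0020 for fertilizer application rate.
H₀: β₁ = 0.0054 vs H₁: β₁ > 0.0054.
t = (0.0084 − 0.0054) / 0.0020 = 1.5000.
df = n − k − 1 = 84 − 3 − 1 = 80.
One-sided p ≈ 0.0688, which is < 0.1, so reject H₀.
There is evidence that the true slope on fertilizer application rate exceeds 0.0054 tonnes/ha per unit, holding the other predictors fixed.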